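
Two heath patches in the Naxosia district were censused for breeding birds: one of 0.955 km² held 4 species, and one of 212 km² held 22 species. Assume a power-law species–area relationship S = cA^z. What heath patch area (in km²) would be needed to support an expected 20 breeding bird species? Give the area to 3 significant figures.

z = ln(22/4) / ln(212/0.955) = 1.7047 / 5.4026 = 0.3155
c = 4 / 0.955^0.3155 = 4 / 0.9856 = 4.059
A = (20/4.059)^(1/0.3155) ⇒ ln A = ln(4.928)/0.3155 = 5.0545
A = e^5.0545 ≈ 156.7 km²

157 km²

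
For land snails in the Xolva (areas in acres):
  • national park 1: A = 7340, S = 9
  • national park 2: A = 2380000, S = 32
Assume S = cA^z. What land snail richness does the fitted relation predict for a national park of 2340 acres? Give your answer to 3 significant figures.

7.00

z = ln(32/9) / ln(2380000/7340) = 1.2685 / 5.7815 = 0.2194
c = 9 / 7340^0.2194 = 9 / 7.05 = 1.277
S₃ = 1.277 × 2340^0.2194 = 1.277 × 5.486 ≈ 7.003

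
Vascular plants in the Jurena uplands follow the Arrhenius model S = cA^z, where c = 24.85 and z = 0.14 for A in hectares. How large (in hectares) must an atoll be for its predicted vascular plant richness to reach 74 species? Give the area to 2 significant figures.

2400 hectares

74 = 24.85 × A^0.14  ⇒  A^0.14 = 74/24.85 = 2.978
ln A = ln(2.978) / 0.14 = 1.0912 / 0.14 = 7.7943
A = e^7.7943 ≈ 2427 hectares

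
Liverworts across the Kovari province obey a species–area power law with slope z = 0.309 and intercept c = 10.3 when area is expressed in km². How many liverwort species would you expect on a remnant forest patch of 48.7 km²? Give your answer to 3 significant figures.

34.2

S = 10.3 × 48.7^0.309 = 10.3 × 3.322 ≈ 34.22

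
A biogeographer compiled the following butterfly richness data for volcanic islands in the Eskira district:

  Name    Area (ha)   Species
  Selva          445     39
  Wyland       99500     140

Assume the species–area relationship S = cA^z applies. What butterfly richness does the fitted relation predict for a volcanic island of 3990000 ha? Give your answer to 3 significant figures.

z = ln(140/39) / ln(99500/445) = 1.2781 / 5.4098 = 0.2363
c = 39 / 445^0.2363 = 39 / 4.224 = 9.234
S₃ = 9.234 × 3990000^0.2363 = 9.234 × 36.26 ≈ 334.9

335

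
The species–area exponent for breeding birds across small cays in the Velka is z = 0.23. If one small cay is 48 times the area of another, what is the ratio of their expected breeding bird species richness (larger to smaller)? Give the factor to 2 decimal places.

2.44

S₂/S₁ = (A₂/A₁)^z = 48^0.23
ln(S₂/S₁) = 0.23 × ln 48 = 0.23 × 3.8712 = 0.8904
S₂/S₁ = e^0.8904 ≈ 2.436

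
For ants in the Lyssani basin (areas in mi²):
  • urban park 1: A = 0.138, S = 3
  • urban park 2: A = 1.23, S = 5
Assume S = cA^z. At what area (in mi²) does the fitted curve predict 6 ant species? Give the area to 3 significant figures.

z = ln(5/3) / ln(1.23/0.138) = 0.5108 / 2.1875 = 0.2335
c = 3 / 0.138^0.2335 = 3 / 0.6297 = 4.764
A = (6/4.764)^(1/0.2335) ⇒ ln A = ln(1.259)/0.2335 = 0.9878
A = e^0.9878 ≈ 2.685 mi²

2.69 mi²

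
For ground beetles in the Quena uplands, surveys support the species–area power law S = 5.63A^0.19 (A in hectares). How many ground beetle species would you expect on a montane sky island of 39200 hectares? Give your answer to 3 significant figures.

42.0

S = 5.63 × 39200^0.19
ln S = ln 5.63 + 0.19 × ln 39200 = 1.7281 + 0.19 × 10.5764 = 3.7376
S = e^3.7376 ≈ 42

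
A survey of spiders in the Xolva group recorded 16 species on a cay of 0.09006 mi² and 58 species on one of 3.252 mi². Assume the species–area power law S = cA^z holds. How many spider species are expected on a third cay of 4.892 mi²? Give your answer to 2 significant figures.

67

z = ln(58/16) / ln(3.252/0.09006) = 1.2879 / 3.5865 = 0.3591
c = 16 / 0.09006^0.3591 = 16 / 0.4213 = 37.98
S₃ = 37.98 × 4.892^0.3591 = 37.98 × 1.768 ≈ 67.16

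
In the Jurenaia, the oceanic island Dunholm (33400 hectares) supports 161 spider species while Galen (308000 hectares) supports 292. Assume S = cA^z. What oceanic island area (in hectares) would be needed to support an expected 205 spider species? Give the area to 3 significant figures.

82300 hectares

z = ln(292/161) / ln(308000/33400) = 0.5953 / 2.2215 = 0.2680
c = 161 / 33400^0.2680 = 161 / 16.3 = 9.874
A = (205/9.874)^(1/0.2680) ⇒ ln A = ln(20.76)/0.2680 = 11.3179
A = e^11.3179 ≈ 82278 hectares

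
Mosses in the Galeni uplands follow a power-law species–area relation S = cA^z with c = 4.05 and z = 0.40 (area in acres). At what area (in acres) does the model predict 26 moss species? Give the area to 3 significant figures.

26 = 4.05 × A^0.4  ⇒  A^0.4 = 26/4.05 = 6.42
ln A = ln(6.42) / 0.4 = 1.8594 / 0.4 = 4.6484
A = e^4.6484 ≈ 104.4 acres

104 acres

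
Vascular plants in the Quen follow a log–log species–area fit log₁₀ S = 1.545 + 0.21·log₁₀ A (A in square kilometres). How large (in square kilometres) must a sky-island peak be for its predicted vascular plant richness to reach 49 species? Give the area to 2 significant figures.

49 = 35.08 × A^0.21  ⇒  A^0.21 = 49/35.08 = 1.397
ln A = ln(1.397) / 0.21 = 0.3343 / 0.21 = 1.5920
A = e^1.5920 ≈ 4.914 square kilometres

4.9 square kilometres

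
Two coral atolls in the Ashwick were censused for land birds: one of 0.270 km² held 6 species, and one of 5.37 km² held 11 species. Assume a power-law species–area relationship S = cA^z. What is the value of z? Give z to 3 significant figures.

0.203

Taking logs: ln S = ln c + z ln A, so z = (ln S₂ − ln S₁)/(ln A₂ − ln A₁).
z = ln(11/6) / ln(5.37/0.27) = ln(1.833) / ln(19.89) = 0.6061 / 2.9902 = 0.2027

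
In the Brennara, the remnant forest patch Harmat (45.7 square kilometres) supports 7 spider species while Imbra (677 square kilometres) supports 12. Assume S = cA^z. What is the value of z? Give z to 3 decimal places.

0.200

Taking logs: ln S = ln c + z ln A, so z = (ln S₂ − ln S₁)/(ln A₂ − ln A₁).
z = ln(12/7) / ln(677/45.7) = ln(1.714) / ln(14.81) = 0.5390 / 2.6956 = 0.2000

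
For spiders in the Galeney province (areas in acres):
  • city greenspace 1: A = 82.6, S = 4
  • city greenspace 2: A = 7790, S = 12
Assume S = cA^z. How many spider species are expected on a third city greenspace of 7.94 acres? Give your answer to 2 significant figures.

z = ln(12/4) / ln(7790/82.6) = 1.0986 / 4.5466 = 0.2416
c = 4 / 82.6^0.2416 = 4 / 2.905 = 1.377
S₃ = 1.377 × 7.94^0.2416 = 1.377 × 1.65 ≈ 2.271

2.3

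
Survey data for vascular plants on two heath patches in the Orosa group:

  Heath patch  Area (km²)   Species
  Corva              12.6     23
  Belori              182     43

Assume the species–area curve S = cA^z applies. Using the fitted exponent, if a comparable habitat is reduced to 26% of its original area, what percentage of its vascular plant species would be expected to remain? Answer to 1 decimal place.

z = ln(43/23) / ln(182/12.6) = 0.6257 / 2.6703 = 0.2343
S_new/S_old = (A_new/A_old)^z = 0.26^0.2343 = exp(0.2343 × -1.3471) = 0.7293

72.9%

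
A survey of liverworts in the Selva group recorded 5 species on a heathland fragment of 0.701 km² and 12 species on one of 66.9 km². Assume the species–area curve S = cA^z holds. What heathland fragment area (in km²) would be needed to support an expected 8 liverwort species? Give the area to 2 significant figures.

8.1 km²

z = ln(12/5) / ln(66.9/0.701) = 0.8755 / 4.5584 = 0.1921
c = 5 / 0.701^0.1921 = 5 / 0.934 = 5.353
A = (8/5.353)^(1/0.1921) ⇒ ln A = ln(1.494)/0.1921 = 2.0920
A = e^2.0920 ≈ 8.101 km²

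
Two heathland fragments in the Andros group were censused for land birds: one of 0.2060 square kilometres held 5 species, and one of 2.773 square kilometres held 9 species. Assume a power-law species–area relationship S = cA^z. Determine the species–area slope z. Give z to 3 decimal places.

Taking logs: ln S = ln c + z ln A, so z = (ln S₂ − ln S₁)/(ln A₂ − ln A₁).
z = ln(9/5) / ln(2.773/0.206) = ln(1.8) / ln(13.46) = 0.5878 / 2.5998 = 0.2261

0.226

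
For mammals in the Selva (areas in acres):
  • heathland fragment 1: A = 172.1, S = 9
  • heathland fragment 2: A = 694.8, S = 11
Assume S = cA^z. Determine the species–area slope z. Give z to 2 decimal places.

0.14

Taking logs: ln S = ln c + z ln A, so z = (ln S₂ − ln S₁)/(ln A₂ − ln A₁).
z = ln(11/9) / ln(694.8/172.1) = ln(1.222) / ln(4.037) = 0.2007 / 1.3955 = 0.1438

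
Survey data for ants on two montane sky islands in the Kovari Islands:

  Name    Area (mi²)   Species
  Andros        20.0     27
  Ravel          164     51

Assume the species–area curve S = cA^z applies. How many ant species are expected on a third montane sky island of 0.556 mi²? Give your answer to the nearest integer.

9

z = ln(51/27) / ln(164/20) = 0.6360 / 2.1041 = 0.3023
c = 27 / 20^0.3023 = 27 / 2.473 = 10.92
S₃ = 10.92 × 0.556^0.3023 = 10.92 × 0.8374 ≈ 9.143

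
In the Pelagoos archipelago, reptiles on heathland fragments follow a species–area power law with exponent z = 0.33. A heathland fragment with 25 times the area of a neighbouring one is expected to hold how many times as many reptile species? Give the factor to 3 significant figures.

2.89

S₂/S₁ = (A₂/A₁)^z = 25^0.33
ln(S₂/S₁) = 0.33 × ln 25 = 0.33 × 3.2189 = 1.0622
S₂/S₁ = e^1.0622 ≈ 2.893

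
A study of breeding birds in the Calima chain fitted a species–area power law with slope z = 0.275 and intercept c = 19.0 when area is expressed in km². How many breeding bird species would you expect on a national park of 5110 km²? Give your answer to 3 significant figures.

199

S = 19 × 5110^0.275
ln S = ln 19 + 0.275 × ln 5110 = 2.9444 + 0.275 × 8.5390 = 5.2927
S = e^5.2927 ≈ 198.9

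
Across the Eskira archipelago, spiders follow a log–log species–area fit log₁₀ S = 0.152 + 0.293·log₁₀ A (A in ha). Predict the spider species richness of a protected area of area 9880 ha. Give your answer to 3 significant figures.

21.0

S = 1.419 × 9880^0.293 = 1.419 × 14.81 ≈ 21.01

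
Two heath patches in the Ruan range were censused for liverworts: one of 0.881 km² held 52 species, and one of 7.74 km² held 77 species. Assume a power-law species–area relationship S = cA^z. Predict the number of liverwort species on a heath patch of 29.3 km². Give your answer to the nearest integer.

z = ln(77/52) / ln(7.74/0.881) = 0.3926 / 2.1731 = 0.1806
c = 52 / 0.881^0.1806 = 52 / 0.9774 = 53.2
S₃ = 53.2 × 29.3^0.1806 = 53.2 × 1.841 ≈ 97.93

98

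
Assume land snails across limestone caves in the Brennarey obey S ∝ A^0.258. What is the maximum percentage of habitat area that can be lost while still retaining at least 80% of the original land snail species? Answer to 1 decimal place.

Need (A_new/A_old)^0.258 = 0.8, so A_new/A_old = 0.8^(1/0.258) = 0.8^3.876
ln(A_new/A_old) = ln 0.8 / 0.258 = -0.2231 / 0.258 = -0.8649
A_new/A_old = e^-0.8649 ≈ 0.4211
Fraction that can be lost = 1 − 0.4211 = 0.5789

57.9%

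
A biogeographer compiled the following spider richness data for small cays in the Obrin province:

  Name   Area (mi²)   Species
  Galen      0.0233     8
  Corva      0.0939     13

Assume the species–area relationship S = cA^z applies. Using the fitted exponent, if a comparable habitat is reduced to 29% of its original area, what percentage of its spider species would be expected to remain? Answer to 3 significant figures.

65.0%

z = ln(13/8) / ln(0.0939/0.0233) = 0.4855 / 1.3938 = 0.3483
S_new/S_old = (A_new/A_old)^z = 0.29^0.3483 = exp(0.3483 × -1.2379) = 0.6497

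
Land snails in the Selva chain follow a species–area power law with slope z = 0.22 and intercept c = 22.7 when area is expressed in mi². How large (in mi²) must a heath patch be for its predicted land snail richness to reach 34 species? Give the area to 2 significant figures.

34 = 22.7 × A^0.22  ⇒  A^0.22 = 34/22.7 = 1.498
ln A = ln(1.498) / 0.22 = 0.4040 / 0.22 = 1.8363
A = e^1.8363 ≈ 6.274 mi²

6.3 mi²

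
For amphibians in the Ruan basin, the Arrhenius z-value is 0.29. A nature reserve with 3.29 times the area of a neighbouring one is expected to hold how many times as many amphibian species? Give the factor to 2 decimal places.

S₂/S₁ = (A₂/A₁)^z = 3.29^0.29
ln(S₂/S₁) = 0.29 × ln 3.29 = 0.29 × 1.1909 = 0.3454
S₂/S₁ = e^0.3454 ≈ 1.412

1.41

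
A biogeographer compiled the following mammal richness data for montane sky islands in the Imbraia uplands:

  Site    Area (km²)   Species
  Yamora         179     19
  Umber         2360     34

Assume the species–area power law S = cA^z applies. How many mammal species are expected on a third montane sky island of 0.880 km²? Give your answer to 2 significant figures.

5.7

z = ln(34/19) / ln(2360/179) = 0.5819 / 2.5790 = 0.2256
c = 19 / 179^0.2256 = 19 / 3.223 = 5.894
S₃ = 5.894 × 0.88^0.2256 = 5.894 × 0.9716 ≈ 5.727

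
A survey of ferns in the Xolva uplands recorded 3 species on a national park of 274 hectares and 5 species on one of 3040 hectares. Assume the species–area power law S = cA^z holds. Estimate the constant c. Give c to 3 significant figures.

0.911

z = ln(S₂/S₁) / ln(A₂/A₁) = ln(5/3) / ln(3040/274) = 0.5108 / 2.4065 = 0.2123
c = S₁ / A₁^z = 3 / 274^0.2123 = 3 / 3.292 = 0.9113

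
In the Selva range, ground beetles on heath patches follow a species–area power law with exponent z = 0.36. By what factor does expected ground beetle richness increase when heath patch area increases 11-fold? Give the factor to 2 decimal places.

2.37

S₂/S₁ = (A₂/A₁)^z = 11^0.36
ln(S₂/S₁) = 0.36 × ln 11 = 0.36 × 2.3979 = 0.8632
S₂/S₁ = e^0.8632 ≈ 2.371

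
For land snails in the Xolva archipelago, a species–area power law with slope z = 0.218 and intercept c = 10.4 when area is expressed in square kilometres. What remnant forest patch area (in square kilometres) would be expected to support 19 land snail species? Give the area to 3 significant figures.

19 = 10.4 × A^0.218  ⇒  A^0.218 = 19/10.4 = 1.827
ln A = ln(1.827) / 0.218 = 0.6026 / 0.218 = 2.7644
A = e^2.7644 ≈ 15.87 square kilometres

15.9 square kilometres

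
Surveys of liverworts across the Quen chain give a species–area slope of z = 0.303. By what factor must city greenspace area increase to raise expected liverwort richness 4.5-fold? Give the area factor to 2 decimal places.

143.16

(A₂/A₁)^0.303 = 4.5, so A₂/A₁ = 4.5^(1/0.303) = 4.5^3.3
ln(A₂/A₁) = ln 4.5 / 0.303 = 1.5041 / 0.303 = 4.9640
A₂/A₁ = e^4.9640 ≈ 143.2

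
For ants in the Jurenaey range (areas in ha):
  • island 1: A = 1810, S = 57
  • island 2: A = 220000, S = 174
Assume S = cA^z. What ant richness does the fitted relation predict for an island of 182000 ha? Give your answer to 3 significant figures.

166

z = ln(174/57) / ln(220000/1810) = 1.1160 / 4.8003 = 0.2325
c = 57 / 1810^0.2325 = 57 / 5.72 = 9.966
S₃ = 9.966 × 182000^0.2325 = 9.966 × 16.71 ≈ 166.5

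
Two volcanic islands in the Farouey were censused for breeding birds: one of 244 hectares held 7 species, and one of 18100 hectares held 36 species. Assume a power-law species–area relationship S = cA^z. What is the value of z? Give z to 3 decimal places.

0.380

Taking logs: ln S = ln c + z ln A, so z = (ln S₂ − ln S₁)/(ln A₂ − ln A₁).
z = ln(36/7) / ln(18100/244) = ln(5.143) / ln(74.18) = 1.6376 / 4.3065 = 0.3803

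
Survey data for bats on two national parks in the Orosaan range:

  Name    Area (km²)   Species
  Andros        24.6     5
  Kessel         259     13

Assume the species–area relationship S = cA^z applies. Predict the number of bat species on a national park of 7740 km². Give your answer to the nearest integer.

z = ln(13/5) / ln(259/24.6) = 0.9555 / 2.3541 = 0.4059
c = 5 / 24.6^0.4059 = 5 / 3.669 = 1.363
S₃ = 1.363 × 7740^0.4059 = 1.363 × 37.88 ≈ 51.62

52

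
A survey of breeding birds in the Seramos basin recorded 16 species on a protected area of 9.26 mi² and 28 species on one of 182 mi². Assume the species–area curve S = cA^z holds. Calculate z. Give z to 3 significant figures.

Taking logs: ln S = ln c + z ln A, so z = (ln S₂ − ln S₁)/(ln A₂ − ln A₁).
z = ln(28/16) / ln(182/9.26) = ln(1.75) / ln(19.65) = 0.5596 / 2.9783 = 0.1879

0.188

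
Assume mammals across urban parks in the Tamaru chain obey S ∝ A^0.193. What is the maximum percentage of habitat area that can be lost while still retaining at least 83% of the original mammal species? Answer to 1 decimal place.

61.9%

Need (A_new/A_old)^0.193 = 0.83, so A_new/A_old = 0.83^(1/0.193) = 0.83^5.181
ln(A_new/A_old) = ln 0.83 / 0.193 = -0.1863 / 0.193 = -0.9654
A_new/A_old = e^-0.9654 ≈ 0.3808
Fraction that can be lost = 1 − 0.3808 = 0.6192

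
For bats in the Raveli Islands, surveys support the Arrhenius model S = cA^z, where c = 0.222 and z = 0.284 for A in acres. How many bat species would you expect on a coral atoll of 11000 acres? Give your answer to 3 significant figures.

3.12

S = 0.222 × 11000^0.284 = 0.222 × 14.05 ≈ 3.12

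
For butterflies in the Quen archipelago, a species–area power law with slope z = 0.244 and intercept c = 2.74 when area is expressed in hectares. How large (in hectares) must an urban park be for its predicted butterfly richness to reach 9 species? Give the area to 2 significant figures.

130 hectares

9 = 2.74 × A^0.244  ⇒  A^0.244 = 9/2.74 = 3.285
ln A = ln(3.285) / 0.244 = 1.1893 / 0.244 = 4.8740
A = e^4.8740 ≈ 130.8 hectares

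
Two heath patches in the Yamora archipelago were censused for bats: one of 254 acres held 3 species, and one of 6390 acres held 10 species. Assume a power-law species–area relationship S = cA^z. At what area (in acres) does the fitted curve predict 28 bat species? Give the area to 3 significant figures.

101000 acres

z = ln(10/3) / ln(6390/254) = 1.2040 / 3.2252 = 0.3733
c = 3 / 254^0.3733 = 3 / 7.902 = 0.3796
A = (28/0.3796)^(1/0.3733) ⇒ ln A = ln(73.75)/0.3733 = 11.5206
A = e^11.5206 ≈ 100770 acres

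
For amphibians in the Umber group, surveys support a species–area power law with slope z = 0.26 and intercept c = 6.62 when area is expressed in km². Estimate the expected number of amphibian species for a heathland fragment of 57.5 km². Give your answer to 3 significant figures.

S = 6.62 × 57.5^0.26 = 6.62 × 2.868 ≈ 18.98

19.0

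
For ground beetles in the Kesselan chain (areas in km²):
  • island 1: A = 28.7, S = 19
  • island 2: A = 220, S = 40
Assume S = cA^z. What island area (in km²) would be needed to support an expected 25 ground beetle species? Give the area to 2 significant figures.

61 km²

z = ln(40/19) / ln(220/28.7) = 0.7444 / 2.0367 = 0.3655
c = 19 / 28.7^0.3655 = 19 / 3.411 = 5.57
A = (25/5.57)^(1/0.3655) ⇒ ln A = ln(4.488)/0.3655 = 4.1077
A = e^4.1077 ≈ 60.81 km²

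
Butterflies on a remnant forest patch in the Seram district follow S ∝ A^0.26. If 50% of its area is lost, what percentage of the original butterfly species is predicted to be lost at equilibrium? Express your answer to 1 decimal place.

S_new/S_old = (A_new/A_old)^z = 0.5^0.26
= exp(0.26 × ln 0.5) = exp(0.26 × -0.6931) = exp(-0.1802) ≈ 0.8351
Fraction lost = 1 − 0.8351 = 0.1649

16.5%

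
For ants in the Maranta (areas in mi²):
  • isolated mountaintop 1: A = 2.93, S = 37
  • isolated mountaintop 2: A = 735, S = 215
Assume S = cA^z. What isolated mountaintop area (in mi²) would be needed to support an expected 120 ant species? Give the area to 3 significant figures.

z = ln(215/37) / ln(735/2.93) = 1.7597 / 5.5249 = 0.3185
c = 37 / 2.93^0.3185 = 37 / 1.408 = 26.27
A = (120/26.27)^(1/0.3185) ⇒ ln A = ln(4.568)/0.3185 = 4.7690
A = e^4.7690 ≈ 117.8 mi²

118 mi²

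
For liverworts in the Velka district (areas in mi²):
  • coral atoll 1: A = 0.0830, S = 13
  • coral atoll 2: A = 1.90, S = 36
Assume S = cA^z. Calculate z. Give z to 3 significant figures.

0.325

Taking logs: ln S = ln c + z ln A, so z = (ln S₂ − ln S₁)/(ln A₂ − ln A₁).
z = ln(36/13) / ln(1.9/0.083) = ln(2.769) / ln(22.89) = 1.0186 / 3.1308 = 0.3253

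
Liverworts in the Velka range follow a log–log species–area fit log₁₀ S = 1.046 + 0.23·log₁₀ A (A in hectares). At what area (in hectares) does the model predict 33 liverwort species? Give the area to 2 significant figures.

110 hectares

33 = 11.12 × A^0.23  ⇒  A^0.23 = 33/11.12 = 2.968
ln A = ln(2.968) / 0.23 = 1.0880 / 0.23 = 4.7305
A = e^4.7305 ≈ 113.3 hectares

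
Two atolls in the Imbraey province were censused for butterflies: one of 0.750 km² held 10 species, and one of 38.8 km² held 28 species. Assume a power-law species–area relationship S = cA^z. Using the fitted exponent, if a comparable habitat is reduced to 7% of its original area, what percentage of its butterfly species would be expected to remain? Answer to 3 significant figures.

50.0%

z = ln(28/10) / ln(38.8/0.75) = 1.0296 / 3.9461 = 0.2609
S_new/S_old = (A_new/A_old)^z = 0.07^0.2609 = exp(0.2609 × -2.6593) = 0.4996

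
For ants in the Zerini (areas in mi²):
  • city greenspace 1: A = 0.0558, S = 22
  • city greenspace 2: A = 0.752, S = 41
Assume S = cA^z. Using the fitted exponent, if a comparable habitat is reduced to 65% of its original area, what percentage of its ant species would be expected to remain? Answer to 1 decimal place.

z = ln(41/22) / ln(0.752/0.0558) = 0.6225 / 2.6010 = 0.2393
S_new/S_old = (A_new/A_old)^z = 0.65^0.2393 = exp(0.2393 × -0.4308) = 0.902

90.2%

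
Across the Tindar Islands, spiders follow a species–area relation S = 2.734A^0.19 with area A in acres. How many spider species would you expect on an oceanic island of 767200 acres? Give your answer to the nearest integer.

S = 2.734 × 767200^0.19
ln S = ln 2.734 + 0.19 × ln 767200 = 1.0058 + 0.19 × 13.5505 = 3.5804
S = e^3.5804 ≈ 35.89

36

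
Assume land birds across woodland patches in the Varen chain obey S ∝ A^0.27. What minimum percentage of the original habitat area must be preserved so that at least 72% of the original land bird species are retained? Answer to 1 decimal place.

29.6%

Need (A_new/A_old)^0.27 = 0.72, so A_new/A_old = 0.72^(1/0.27) = 0.72^3.704
ln(A_new/A_old) = ln 0.72 / 0.27 = -0.3285 / 0.27 = -1.2167
A_new/A_old = e^-1.2167 ≈ 0.2962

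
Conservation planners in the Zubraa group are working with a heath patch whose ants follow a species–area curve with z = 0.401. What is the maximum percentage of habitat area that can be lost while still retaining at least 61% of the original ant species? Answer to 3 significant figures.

70.8%

Need (A_new/A_old)^0.401 = 0.61, so A_new/A_old = 0.61^(1/0.401) = 0.61^2.494
ln(A_new/A_old) = ln 0.61 / 0.401 = -0.4943 / 0.401 = -1.2327
A_new/A_old = e^-1.2327 ≈ 0.2915
Fraction that can be lost = 1 − 0.2915 = 0.7085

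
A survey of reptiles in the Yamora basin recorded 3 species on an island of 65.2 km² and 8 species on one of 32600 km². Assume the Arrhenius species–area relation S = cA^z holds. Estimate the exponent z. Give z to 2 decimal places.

0.16

Taking logs: ln S = ln c + z ln A, so z = (ln S₂ − ln S₁)/(ln A₂ − ln A₁).
z = ln(8/3) / ln(32600/65.2) = ln(2.667) / ln(500) = 0.9808 / 6.2146 = 0.1578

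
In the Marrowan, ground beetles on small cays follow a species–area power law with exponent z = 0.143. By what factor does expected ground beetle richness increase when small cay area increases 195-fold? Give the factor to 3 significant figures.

2.13

S₂/S₁ = (A₂/A₁)^z = 195^0.143
ln(S₂/S₁) = 0.143 × ln 195 = 0.143 × 5.2730 = 0.7540
S₂/S₁ = e^0.7540 ≈ 2.126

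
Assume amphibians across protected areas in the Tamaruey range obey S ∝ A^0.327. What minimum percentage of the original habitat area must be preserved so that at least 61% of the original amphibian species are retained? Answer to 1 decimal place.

22.1%

Need (A_new/A_old)^0.327 = 0.61, so A_new/A_old = 0.61^(1/0.327) = 0.61^3.058
ln(A_new/A_old) = ln 0.61 / 0.327 = -0.4943 / 0.327 = -1.5116
A_new/A_old = e^-1.5116 ≈ 0.2206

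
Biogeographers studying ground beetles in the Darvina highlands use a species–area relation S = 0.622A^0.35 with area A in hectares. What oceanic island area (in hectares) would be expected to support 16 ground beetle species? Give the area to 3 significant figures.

16 = 0.622 × A^0.35  ⇒  A^0.35 = 16/0.622 = 25.72
ln A = ln(25.72) / 0.35 = 3.2474 / 0.35 = 9.2783
A = e^9.2783 ≈ 10703 hectares

10700 hectares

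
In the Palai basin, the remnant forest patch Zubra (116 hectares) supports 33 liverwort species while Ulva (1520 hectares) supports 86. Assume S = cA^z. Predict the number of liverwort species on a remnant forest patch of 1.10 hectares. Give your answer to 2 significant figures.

z = ln(86/33) / ln(1520/116) = 0.9578 / 2.5729 = 0.3723
c = 33 / 116^0.3723 = 33 / 5.869 = 5.623
S₃ = 5.623 × 1.1^0.3723 = 5.623 × 1.036 ≈ 5.826

5.8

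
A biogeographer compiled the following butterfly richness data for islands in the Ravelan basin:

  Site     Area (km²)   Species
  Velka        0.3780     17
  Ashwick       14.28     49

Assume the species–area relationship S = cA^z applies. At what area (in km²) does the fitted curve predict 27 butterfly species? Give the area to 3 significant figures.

1.85 km²

z = ln(49/17) / ln(14.28/0.378) = 1.0586 / 3.6317 = 0.2915
c = 17 / 0.378^0.2915 = 17 / 0.7531 = 22.57
A = (27/22.57)^(1/0.2915) ⇒ ln A = ln(1.196)/0.2915 = 0.6142
A = e^0.6142 ≈ 1.848 km²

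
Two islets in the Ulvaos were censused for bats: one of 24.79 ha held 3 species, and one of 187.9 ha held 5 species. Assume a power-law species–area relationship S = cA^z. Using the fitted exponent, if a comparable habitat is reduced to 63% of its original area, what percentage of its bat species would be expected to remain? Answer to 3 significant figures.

z = ln(5/3) / ln(187.9/24.79) = 0.5108 / 2.0255 = 0.2522
S_new/S_old = (A_new/A_old)^z = 0.63^0.2522 = exp(0.2522 × -0.4620) = 0.89

89.0%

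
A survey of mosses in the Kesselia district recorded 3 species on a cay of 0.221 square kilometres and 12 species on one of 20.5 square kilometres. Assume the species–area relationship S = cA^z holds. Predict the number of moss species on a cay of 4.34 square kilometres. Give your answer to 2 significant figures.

7.5

z = ln(12/3) / ln(20.5/0.221) = 1.3863 / 4.5300 = 0.3060
c = 3 / 0.221^0.3060 = 3 / 0.63 = 4.762
S₃ = 4.762 × 4.34^0.3060 = 4.762 × 1.567 ≈ 7.462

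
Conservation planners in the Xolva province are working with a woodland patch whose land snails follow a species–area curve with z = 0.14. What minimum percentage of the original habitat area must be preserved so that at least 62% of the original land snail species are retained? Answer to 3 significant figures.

Need (A_new/A_old)^0.14 = 0.62, so A_new/A_old = 0.62^(1/0.14) = 0.62^7.143
ln(A_new/A_old) = ln 0.62 / 0.14 = -0.4780 / 0.14 = -3.4145
A_new/A_old = e^-3.4145 ≈ 0.03289

3.29%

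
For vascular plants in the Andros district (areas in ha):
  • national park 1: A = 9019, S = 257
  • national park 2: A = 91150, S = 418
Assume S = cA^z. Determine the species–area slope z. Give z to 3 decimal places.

Taking logs: ln S = ln c + z ln A, so z = (ln S₂ − ln S₁)/(ln A₂ − ln A₁).
z = ln(418/257) / ln(91150/9019) = ln(1.626) / ln(10.11) = 0.4864 / 2.3132 = 0.2103

0.210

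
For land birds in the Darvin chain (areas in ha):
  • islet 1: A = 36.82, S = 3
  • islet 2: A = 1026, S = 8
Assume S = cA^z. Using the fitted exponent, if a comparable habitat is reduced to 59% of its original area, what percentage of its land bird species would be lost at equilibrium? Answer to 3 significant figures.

14.4%

z = ln(8/3) / ln(1026/36.82) = 0.9808 / 3.3274 = 0.2948
S_new/S_old = (A_new/A_old)^z = 0.59^0.2948 = exp(0.2948 × -0.5276) = 0.856
Fraction lost = 1 − 0.856 = 0.144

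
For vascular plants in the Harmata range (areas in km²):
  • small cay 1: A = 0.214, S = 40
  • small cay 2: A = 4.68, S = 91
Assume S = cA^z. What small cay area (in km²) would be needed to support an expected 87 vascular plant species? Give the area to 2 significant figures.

4.0 km²

z = ln(91/40) / ln(4.68/0.214) = 0.8220 / 3.0851 = 0.2664
c = 40 / 0.214^0.2664 = 40 / 0.6631 = 60.32
A = (87/60.32)^(1/0.2664) ⇒ ln A = ln(1.442)/0.2664 = 1.3746
A = e^1.3746 ≈ 3.953 km²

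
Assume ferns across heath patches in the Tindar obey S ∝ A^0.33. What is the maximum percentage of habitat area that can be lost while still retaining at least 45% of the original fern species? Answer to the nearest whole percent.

91%

Need (A_new/A_old)^0.33 = 0.45, so A_new/A_old = 0.45^(1/0.33) = 0.45^3.03
ln(A_new/A_old) = ln 0.45 / 0.33 = -0.7985 / 0.33 = -2.4197
A_new/A_old = e^-2.4197 ≈ 0.08895
Fraction that can be lost = 1 − 0.08895 = 0.9111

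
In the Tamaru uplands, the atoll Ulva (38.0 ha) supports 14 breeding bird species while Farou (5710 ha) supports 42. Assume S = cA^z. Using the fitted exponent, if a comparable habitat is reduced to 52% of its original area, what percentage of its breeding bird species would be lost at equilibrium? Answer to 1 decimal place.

13.4%

z = ln(42/14) / ln(5710/38) = 1.0986 / 5.0124 = 0.2192
S_new/S_old = (A_new/A_old)^z = 0.52^0.2192 = exp(0.2192 × -0.6539) = 0.8665
Fraction lost = 1 − 0.8665 = 0.1335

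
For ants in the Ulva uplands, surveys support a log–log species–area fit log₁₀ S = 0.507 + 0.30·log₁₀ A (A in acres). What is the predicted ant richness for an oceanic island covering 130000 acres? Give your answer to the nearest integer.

110

S = 3.214 × 130000^0.3
ln S = ln 3.214 + 0.3 × ln 130000 = 1.1674 + 0.3 × 11.7753 = 4.7000
S = e^4.7000 ≈ 109.9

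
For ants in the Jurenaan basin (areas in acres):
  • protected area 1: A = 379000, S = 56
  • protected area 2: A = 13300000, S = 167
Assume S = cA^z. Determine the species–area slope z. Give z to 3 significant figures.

0.307

Taking logs: ln S = ln c + z ln A, so z = (ln S₂ − ln S₁)/(ln A₂ − ln A₁).
z = ln(167/56) / ln(13300000/379000) = ln(2.982) / ln(35.09) = 1.0926 / 3.5580 = 0.3071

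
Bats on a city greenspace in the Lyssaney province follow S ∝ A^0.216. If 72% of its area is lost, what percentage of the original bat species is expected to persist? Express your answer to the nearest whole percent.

76%

S_new/S_old = (A_new/A_old)^z = 0.28^0.216
= exp(0.216 × ln 0.28) = exp(0.216 × -1.2730) = exp(-0.2750) ≈ 0.7596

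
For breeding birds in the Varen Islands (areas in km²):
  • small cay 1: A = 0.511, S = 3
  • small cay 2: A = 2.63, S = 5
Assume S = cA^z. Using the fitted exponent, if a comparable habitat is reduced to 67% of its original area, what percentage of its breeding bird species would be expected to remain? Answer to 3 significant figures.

z = ln(5/3) / ln(2.63/0.511) = 0.5108 / 1.6384 = 0.3118
S_new/S_old = (A_new/A_old)^z = 0.67^0.3118 = exp(0.3118 × -0.4005) = 0.8826

88.3%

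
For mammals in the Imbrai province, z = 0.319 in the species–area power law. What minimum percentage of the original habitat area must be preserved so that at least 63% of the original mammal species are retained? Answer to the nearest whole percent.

Need (A_new/A_old)^0.319 = 0.63, so A_new/A_old = 0.63^(1/0.319) = 0.63^3.135
ln(A_new/A_old) = ln 0.63 / 0.319 = -0.4620 / 0.319 = -1.4484
A_new/A_old = e^-1.4484 ≈ 0.2349

23%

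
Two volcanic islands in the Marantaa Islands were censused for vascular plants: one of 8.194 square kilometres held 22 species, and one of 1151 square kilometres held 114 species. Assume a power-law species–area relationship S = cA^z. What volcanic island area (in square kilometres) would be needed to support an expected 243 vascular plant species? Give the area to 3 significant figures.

z = ln(114/22) / ln(1151/8.194) = 1.6452 / 4.9450 = 0.3327
c = 22 / 8.194^0.3327 = 22 / 2.013 = 10.93
A = (243/10.93)^(1/0.3327) ⇒ ln A = ln(22.24)/0.3327 = 9.3234
A = e^9.3234 ≈ 11196 square kilometres

11200 square kilometres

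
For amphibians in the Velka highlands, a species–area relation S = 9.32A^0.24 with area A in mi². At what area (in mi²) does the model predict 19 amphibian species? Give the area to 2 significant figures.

19 mi²

19 = 9.32 × A^0.24  ⇒  A^0.24 = 19/9.32 = 2.039
ln A = ln(2.039) / 0.24 = 0.7123 / 0.24 = 2.9678
A = e^2.9678 ≈ 19.45 mi²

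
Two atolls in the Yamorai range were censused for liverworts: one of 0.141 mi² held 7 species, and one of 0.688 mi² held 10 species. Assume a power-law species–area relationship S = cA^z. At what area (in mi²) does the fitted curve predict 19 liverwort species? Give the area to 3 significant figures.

11.9 mi²

z = ln(10/7) / ln(0.688/0.141) = 0.3567 / 1.5850 = 0.2250
c = 7 / 0.141^0.2250 = 7 / 0.6435 = 10.88
A = (19/10.88)^(1/0.2250) ⇒ ln A = ln(1.747)/0.2250 = 2.4784
A = e^2.4784 ≈ 11.92 mi²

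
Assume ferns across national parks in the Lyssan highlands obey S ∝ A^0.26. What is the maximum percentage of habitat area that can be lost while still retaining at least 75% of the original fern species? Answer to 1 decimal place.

66.9%

Need (A_new/A_old)^0.26 = 0.75, so A_new/A_old = 0.75^(1/0.26) = 0.75^3.846
ln(A_new/A_old) = ln 0.75 / 0.26 = -0.2877 / 0.26 = -1.1065
A_new/A_old = e^-1.1065 ≈ 0.3307
Fraction that can be lost = 1 − 0.3307 = 0.6693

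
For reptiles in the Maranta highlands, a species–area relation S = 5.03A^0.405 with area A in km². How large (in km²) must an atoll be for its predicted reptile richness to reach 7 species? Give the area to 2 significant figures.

2.3 km²

7 = 5.03 × A^0.405  ⇒  A^0.405 = 7/5.03 = 1.392
ln A = ln(1.392) / 0.405 = 0.3305 / 0.405 = 0.8160
A = e^0.8160 ≈ 2.261 km²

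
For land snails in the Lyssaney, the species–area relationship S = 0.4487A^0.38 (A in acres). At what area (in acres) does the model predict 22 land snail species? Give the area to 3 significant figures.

28100 acres

22 = 0.4487 × A^0.38  ⇒  A^0.38 = 22/0.4487 = 49.03
ln A = ln(49.03) / 0.38 = 3.8924 / 0.38 = 10.2433
A = e^10.2433 ≈ 28093 acres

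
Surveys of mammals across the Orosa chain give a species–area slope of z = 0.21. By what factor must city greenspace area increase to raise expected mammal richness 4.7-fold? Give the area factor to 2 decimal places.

1586.59

(A₂/A₁)^0.21 = 4.7, so A₂/A₁ = 4.7^(1/0.21) = 4.7^4.762
ln(A₂/A₁) = ln 4.7 / 0.21 = 1.5476 / 0.21 = 7.3693
A₂/A₁ = e^7.3693 ≈ 1587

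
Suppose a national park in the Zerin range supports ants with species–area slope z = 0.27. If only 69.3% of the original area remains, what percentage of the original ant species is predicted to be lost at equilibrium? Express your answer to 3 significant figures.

S_new/S_old = (A_new/A_old)^z = 0.693^0.27
= exp(0.27 × ln 0.693) = exp(0.27 × -0.3667) = exp(-0.0990) ≈ 0.9057
Fraction lost = 1 − 0.9057 = 0.09427

9.43%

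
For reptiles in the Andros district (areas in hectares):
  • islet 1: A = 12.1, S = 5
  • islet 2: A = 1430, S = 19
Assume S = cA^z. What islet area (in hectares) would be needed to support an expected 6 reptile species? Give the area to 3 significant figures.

23.2 hectares

z = ln(19/5) / ln(1430/12.1) = 1.3350 / 4.7722 = 0.2797
c = 5 / 12.1^0.2797 = 5 / 2.009 = 2.489
A = (6/2.489)^(1/0.2797) ⇒ ln A = ln(2.41)/0.2797 = 3.1449
A = e^3.1449 ≈ 23.22 hectares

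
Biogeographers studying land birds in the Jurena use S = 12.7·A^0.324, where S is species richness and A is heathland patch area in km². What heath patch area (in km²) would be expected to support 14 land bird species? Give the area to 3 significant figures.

14 = 12.7 × A^0.324  ⇒  A^0.324 = 14/12.7 = 1.102
ln A = ln(1.102) / 0.324 = 0.0975 / 0.324 = 0.3008
A = e^0.3008 ≈ 1.351 km²

1.35 km²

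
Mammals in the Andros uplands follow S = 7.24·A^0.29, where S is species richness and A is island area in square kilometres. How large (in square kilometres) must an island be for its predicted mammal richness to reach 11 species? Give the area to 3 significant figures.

11 = 7.24 × A^0.29  ⇒  A^0.29 = 11/7.24 = 1.519
ln A = ln(1.519) / 0.29 = 0.4183 / 0.29 = 1.4423
A = e^1.4423 ≈ 4.231 square kilometres

4.23 square kilometres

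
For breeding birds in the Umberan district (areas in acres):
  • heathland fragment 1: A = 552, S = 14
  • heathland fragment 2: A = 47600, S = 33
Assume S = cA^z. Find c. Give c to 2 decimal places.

4.16

z = ln(S₂/S₁) / ln(A₂/A₁) = ln(33/14) / ln(47600/552) = 0.8575 / 4.4570 = 0.1924
c = S₁ / A₁^z = 14 / 552^0.1924 = 14 / 3.369 = 4.156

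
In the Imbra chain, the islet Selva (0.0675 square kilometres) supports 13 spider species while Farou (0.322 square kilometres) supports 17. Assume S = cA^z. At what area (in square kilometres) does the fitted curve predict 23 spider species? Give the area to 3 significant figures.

1.87 square kilometres

z = ln(17/13) / ln(0.322/0.0675) = 0.2683 / 1.5624 = 0.1717
c = 13 / 0.0675^0.1717 = 13 / 0.6295 = 20.65
A = (23/20.65)^(1/0.1717) ⇒ ln A = ln(1.114)/0.1717 = 0.6273
A = e^0.6273 ≈ 1.873 square kilometres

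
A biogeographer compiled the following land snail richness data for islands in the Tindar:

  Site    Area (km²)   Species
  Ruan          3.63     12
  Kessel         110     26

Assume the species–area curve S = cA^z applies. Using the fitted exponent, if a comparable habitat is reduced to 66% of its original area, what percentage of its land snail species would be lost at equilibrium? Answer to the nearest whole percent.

z = ln(26/12) / ln(110/3.63) = 0.7732 / 3.4112 = 0.2267
S_new/S_old = (A_new/A_old)^z = 0.66^0.2267 = exp(0.2267 × -0.4155) = 0.9101
Fraction lost = 1 − 0.9101 = 0.08988

9%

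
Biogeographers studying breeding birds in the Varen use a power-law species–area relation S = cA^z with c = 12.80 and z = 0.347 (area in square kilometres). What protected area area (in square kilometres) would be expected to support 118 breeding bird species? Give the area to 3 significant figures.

603 square kilometres

118 = 12.8 × A^0.347  ⇒  A^0.347 = 118/12.8 = 9.219
ln A = ln(9.219) / 0.347 = 2.2212 / 0.347 = 6.4013
A = e^6.4013 ≈ 602.6 square kilometres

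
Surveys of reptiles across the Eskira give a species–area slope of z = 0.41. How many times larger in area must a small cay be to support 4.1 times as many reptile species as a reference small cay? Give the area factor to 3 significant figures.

31.2

(A₂/A₁)^0.41 = 4.1, so A₂/A₁ = 4.1^(1/0.41) = 4.1^2.439
ln(A₂/A₁) = ln 4.1 / 0.41 = 1.4110 / 0.41 = 3.4414
A₂/A₁ = e^3.4414 ≈ 31.23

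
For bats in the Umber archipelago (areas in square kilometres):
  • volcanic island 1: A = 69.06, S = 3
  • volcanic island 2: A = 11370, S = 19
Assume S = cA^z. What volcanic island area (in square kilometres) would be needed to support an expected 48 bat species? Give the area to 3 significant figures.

z = ln(19/3) / ln(11370/69.06) = 1.8458 / 5.1038 = 0.3617
c = 3 / 69.06^0.3617 = 3 / 4.626 = 0.6486
A = (48/0.6486)^(1/0.3617) ⇒ ln A = ln(74.01)/0.3617 = 11.9013
A = e^11.9013 ≈ 147451 square kilometres

147000 square kilometres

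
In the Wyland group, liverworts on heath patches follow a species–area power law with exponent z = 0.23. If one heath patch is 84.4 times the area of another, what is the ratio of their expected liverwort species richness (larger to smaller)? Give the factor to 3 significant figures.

S₂/S₁ = (A₂/A₁)^z = 84.4^0.23
ln(S₂/S₁) = 0.23 × ln 84.4 = 0.23 × 4.4356 = 1.0202
S₂/S₁ = e^1.0202 ≈ 2.774

2.77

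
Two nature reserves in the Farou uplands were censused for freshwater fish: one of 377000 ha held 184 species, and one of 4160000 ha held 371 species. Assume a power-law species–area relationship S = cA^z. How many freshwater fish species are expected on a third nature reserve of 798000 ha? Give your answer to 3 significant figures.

z = ln(371/184) / ln(4160000/377000) = 0.7013 / 2.4010 = 0.2921
c = 184 / 377000^0.2921 = 184 / 42.53 = 4.327
S₃ = 4.327 × 798000^0.2921 = 4.327 × 52.94 ≈ 229.1

229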